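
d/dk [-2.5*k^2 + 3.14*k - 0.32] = 3.14 - 5.0*k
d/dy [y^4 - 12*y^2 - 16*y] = 4*y^3 - 24*y - 16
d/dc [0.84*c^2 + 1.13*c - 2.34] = 1.68*c + 1.13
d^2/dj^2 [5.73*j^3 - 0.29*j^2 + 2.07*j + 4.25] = 34.38*j - 0.58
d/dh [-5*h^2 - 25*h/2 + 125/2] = -10*h - 25/2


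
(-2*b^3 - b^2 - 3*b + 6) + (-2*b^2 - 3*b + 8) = -2*b^3 - 3*b^2 - 6*b + 14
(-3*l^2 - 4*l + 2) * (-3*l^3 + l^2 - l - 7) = 9*l^5 + 9*l^4 - 7*l^3 + 27*l^2 + 26*l - 14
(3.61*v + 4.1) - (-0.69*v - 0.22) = 4.3*v + 4.32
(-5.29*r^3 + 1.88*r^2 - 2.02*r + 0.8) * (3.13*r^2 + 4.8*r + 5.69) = -16.5577*r^5 - 19.5076*r^4 - 27.3987*r^3 + 3.5052*r^2 - 7.6538*r + 4.552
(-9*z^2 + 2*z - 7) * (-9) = 81*z^2 - 18*z + 63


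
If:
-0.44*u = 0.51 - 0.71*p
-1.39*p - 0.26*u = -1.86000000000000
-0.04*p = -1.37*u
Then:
No Solution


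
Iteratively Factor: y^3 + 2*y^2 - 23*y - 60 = (y + 3)*(y^2 - y - 20) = (y - 5)*(y + 3)*(y + 4)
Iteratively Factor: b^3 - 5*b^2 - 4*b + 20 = (b - 2)*(b^2 - 3*b - 10) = (b - 2)*(b + 2)*(b - 5)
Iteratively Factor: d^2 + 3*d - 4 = (d + 4)*(d - 1)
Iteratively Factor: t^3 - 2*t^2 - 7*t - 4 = (t - 4)*(t^2 + 2*t + 1) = (t - 4)*(t + 1)*(t + 1)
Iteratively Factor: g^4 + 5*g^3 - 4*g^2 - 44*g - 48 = (g + 2)*(g^3 + 3*g^2 - 10*g - 24) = (g - 3)*(g + 2)*(g^2 + 6*g + 8) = (g - 3)*(g + 2)*(g + 4)*(g + 2)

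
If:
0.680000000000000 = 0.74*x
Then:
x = 0.92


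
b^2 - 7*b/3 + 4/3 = (b - 4/3)*(b - 1)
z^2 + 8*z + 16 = (z + 4)^2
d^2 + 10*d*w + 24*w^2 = (d + 4*w)*(d + 6*w)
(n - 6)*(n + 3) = n^2 - 3*n - 18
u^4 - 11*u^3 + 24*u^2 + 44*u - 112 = (u - 7)*(u - 4)*(u - 2)*(u + 2)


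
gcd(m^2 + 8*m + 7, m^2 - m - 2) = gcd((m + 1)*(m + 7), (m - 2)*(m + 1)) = m + 1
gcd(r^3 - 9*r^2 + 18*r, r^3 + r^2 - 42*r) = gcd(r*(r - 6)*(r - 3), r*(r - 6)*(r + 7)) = r^2 - 6*r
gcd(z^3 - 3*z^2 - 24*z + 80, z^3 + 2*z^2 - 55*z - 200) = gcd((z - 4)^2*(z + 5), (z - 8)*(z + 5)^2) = z + 5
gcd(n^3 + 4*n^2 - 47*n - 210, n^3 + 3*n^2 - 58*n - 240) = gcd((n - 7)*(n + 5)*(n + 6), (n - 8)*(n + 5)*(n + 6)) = n^2 + 11*n + 30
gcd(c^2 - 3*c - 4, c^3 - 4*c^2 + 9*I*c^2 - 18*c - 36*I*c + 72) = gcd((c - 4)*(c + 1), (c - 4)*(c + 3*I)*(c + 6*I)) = c - 4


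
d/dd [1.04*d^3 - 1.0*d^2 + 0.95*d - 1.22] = 3.12*d^2 - 2.0*d + 0.95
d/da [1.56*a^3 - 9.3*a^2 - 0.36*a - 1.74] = 4.68*a^2 - 18.6*a - 0.36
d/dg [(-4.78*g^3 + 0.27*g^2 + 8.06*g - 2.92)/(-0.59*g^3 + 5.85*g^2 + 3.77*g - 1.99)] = (-1.77635683940025e-15*g^5 - 27.8037*g^4 - 26.5304*g^3 - 22.7649*g^2 + 33.0894*g - 5.031)/(0.3481*g^6 - 6.903*g^5 + 29.7739*g^4 + 46.4572*g^3 - 9.0701*g^2 - 15.0046*g + 3.9601)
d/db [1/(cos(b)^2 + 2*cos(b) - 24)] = 2*(cos(b) + 1)*sin(b)/(cos(b)^2 + 2*cos(b) - 24)^2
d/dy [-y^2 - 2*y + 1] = -2*y - 2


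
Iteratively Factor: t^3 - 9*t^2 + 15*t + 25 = (t + 1)*(t^2 - 10*t + 25) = (t - 5)*(t + 1)*(t - 5)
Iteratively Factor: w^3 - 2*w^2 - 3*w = (w + 1)*(w^2 - 3*w) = w*(w + 1)*(w - 3)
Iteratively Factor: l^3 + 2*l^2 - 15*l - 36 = (l + 3)*(l^2 - l - 12) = (l - 4)*(l + 3)*(l + 3)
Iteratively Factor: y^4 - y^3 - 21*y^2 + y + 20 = (y - 1)*(y^3 - 21*y - 20) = (y - 1)*(y + 4)*(y^2 - 4*y - 5) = (y - 1)*(y + 1)*(y + 4)*(y - 5)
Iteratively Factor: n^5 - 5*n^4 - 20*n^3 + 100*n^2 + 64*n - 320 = (n - 5)*(n^4 - 20*n^2 + 64) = (n - 5)*(n - 2)*(n^3 + 2*n^2 - 16*n - 32) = (n - 5)*(n - 2)*(n + 4)*(n^2 - 2*n - 8) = (n - 5)*(n - 4)*(n - 2)*(n + 4)*(n + 2)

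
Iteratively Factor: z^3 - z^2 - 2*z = (z + 1)*(z^2 - 2*z) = z*(z + 1)*(z - 2)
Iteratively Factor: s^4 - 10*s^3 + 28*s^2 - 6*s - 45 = (s - 5)*(s^3 - 5*s^2 + 3*s + 9) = (s - 5)*(s + 1)*(s^2 - 6*s + 9) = (s - 5)*(s - 3)*(s + 1)*(s - 3)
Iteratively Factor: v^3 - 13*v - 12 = (v - 4)*(v^2 + 4*v + 3) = (v - 4)*(v + 3)*(v + 1)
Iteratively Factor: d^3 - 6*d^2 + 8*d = (d)*(d^2 - 6*d + 8) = d*(d - 4)*(d - 2)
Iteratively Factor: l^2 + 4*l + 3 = (l + 3)*(l + 1)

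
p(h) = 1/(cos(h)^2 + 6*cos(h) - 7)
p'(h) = (2*sin(h)*cos(h) + 6*sin(h))/(cos(h)^2 + 6*cos(h) - 7)^2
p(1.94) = -0.11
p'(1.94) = 0.06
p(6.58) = -2.87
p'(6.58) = 19.12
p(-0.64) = -0.65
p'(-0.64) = -1.90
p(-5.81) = -1.15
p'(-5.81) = 4.72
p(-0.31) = -2.64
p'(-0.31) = -16.78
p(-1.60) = -0.14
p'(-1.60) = -0.12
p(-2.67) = -0.09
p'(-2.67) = -0.01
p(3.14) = -0.08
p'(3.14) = 0.00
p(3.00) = -0.08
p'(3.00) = 0.00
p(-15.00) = -0.09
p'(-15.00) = -0.02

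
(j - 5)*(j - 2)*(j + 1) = j^3 - 6*j^2 + 3*j + 10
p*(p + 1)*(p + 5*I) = p^3 + p^2 + 5*I*p^2 + 5*I*p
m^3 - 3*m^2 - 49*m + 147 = (m - 7)*(m - 3)*(m + 7)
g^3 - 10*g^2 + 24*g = g*(g - 6)*(g - 4)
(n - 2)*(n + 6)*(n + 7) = n^3 + 11*n^2 + 16*n - 84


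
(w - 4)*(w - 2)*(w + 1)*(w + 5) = w^4 - 23*w^2 + 18*w + 40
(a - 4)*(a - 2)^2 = a^3 - 8*a^2 + 20*a - 16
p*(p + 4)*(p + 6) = p^3 + 10*p^2 + 24*p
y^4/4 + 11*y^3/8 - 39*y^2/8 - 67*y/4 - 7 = (y/4 + 1/2)*(y - 4)*(y + 1/2)*(y + 7)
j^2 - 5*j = j*(j - 5)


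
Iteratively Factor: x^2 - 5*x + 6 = (x - 3)*(x - 2)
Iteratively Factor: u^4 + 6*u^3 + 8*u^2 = (u)*(u^3 + 6*u^2 + 8*u) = u*(u + 4)*(u^2 + 2*u) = u^2*(u + 4)*(u + 2)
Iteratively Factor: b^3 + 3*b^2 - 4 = (b - 1)*(b^2 + 4*b + 4) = (b - 1)*(b + 2)*(b + 2)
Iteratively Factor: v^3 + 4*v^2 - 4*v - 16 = (v + 2)*(v^2 + 2*v - 8) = (v - 2)*(v + 2)*(v + 4)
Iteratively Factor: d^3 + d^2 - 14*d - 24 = (d + 3)*(d^2 - 2*d - 8) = (d - 4)*(d + 3)*(d + 2)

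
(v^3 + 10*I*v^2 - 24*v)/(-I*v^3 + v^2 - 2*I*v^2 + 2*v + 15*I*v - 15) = v*(I*v^2 - 10*v - 24*I)/(v^3 + v^2*(2 + I) + v*(-15 + 2*I) - 15*I)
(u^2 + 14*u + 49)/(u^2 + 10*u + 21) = (u + 7)/(u + 3)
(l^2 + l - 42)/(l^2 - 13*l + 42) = (l + 7)/(l - 7)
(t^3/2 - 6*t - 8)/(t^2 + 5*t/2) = (t^3 - 12*t - 16)/(t*(2*t + 5))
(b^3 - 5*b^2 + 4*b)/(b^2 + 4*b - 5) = b*(b - 4)/(b + 5)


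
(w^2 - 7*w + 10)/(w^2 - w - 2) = (w - 5)/(w + 1)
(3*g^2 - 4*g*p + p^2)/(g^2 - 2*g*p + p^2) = (-3*g + p)/(-g + p)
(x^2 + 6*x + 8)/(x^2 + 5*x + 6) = (x + 4)/(x + 3)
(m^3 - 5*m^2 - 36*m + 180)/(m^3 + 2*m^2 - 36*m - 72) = (m - 5)/(m + 2)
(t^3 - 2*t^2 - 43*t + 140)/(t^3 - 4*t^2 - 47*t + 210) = (t - 4)/(t - 6)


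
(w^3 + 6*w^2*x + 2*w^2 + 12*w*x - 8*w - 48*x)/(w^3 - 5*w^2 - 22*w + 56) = (w + 6*x)/(w - 7)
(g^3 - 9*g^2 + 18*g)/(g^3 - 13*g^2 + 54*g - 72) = g/(g - 4)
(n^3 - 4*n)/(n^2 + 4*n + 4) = n*(n - 2)/(n + 2)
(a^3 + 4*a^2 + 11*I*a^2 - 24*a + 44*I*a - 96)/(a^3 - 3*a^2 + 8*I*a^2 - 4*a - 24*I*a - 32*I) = (a^2 + a*(4 + 3*I) + 12*I)/(a^2 - 3*a - 4)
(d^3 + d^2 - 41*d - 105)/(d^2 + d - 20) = (d^2 - 4*d - 21)/(d - 4)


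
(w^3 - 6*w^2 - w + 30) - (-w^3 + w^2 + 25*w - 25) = 2*w^3 - 7*w^2 - 26*w + 55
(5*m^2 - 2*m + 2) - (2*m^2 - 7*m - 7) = 3*m^2 + 5*m + 9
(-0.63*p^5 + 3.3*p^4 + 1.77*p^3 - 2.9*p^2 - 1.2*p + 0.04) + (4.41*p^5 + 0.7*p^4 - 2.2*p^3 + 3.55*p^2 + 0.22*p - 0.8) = 3.78*p^5 + 4.0*p^4 - 0.43*p^3 + 0.65*p^2 - 0.98*p - 0.76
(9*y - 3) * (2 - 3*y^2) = -27*y^3 + 9*y^2 + 18*y - 6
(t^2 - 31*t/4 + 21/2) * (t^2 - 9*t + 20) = t^4 - 67*t^3/4 + 401*t^2/4 - 499*t/2 + 210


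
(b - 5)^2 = b^2 - 10*b + 25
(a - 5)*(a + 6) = a^2 + a - 30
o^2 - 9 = (o - 3)*(o + 3)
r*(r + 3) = r^2 + 3*r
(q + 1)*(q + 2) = q^2 + 3*q + 2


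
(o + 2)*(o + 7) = o^2 + 9*o + 14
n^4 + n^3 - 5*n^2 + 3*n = n*(n - 1)^2*(n + 3)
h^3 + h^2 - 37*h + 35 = (h - 5)*(h - 1)*(h + 7)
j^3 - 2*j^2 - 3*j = j*(j - 3)*(j + 1)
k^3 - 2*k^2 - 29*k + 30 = (k - 6)*(k - 1)*(k + 5)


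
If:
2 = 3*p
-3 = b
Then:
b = -3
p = 2/3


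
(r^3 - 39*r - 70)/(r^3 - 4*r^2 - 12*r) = (r^2 - 2*r - 35)/(r*(r - 6))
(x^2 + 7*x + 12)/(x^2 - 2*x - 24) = (x + 3)/(x - 6)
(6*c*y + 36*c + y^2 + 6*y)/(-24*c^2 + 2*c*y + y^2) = (y + 6)/(-4*c + y)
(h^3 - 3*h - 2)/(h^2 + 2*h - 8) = (h^2 + 2*h + 1)/(h + 4)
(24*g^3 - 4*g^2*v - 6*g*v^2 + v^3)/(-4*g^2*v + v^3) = (-6*g + v)/v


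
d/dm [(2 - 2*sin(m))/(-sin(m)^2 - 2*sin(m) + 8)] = 2*(2*sin(m) + cos(m)^2 - 7)*cos(m)/(sin(m)^2 + 2*sin(m) - 8)^2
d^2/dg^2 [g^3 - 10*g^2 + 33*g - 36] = 6*g - 20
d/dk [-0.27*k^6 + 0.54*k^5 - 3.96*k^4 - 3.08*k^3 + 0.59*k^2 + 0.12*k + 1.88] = -1.62*k^5 + 2.7*k^4 - 15.84*k^3 - 9.24*k^2 + 1.18*k + 0.12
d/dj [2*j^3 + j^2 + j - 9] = 6*j^2 + 2*j + 1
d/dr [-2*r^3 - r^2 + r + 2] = -6*r^2 - 2*r + 1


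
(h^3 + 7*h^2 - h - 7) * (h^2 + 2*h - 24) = h^5 + 9*h^4 - 11*h^3 - 177*h^2 + 10*h + 168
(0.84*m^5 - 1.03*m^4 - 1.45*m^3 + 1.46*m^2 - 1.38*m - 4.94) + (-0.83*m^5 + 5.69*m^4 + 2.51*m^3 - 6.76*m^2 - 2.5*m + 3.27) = 0.01*m^5 + 4.66*m^4 + 1.06*m^3 - 5.3*m^2 - 3.88*m - 1.67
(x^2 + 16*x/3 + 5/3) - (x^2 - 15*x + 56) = 61*x/3 - 163/3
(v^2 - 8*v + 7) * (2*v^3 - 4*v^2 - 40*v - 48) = 2*v^5 - 20*v^4 + 6*v^3 + 244*v^2 + 104*v - 336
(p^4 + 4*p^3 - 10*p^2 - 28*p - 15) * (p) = p^5 + 4*p^4 - 10*p^3 - 28*p^2 - 15*p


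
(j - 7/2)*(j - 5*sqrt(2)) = j^2 - 5*sqrt(2)*j - 7*j/2 + 35*sqrt(2)/2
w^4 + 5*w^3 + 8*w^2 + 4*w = w*(w + 1)*(w + 2)^2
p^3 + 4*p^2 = p^2*(p + 4)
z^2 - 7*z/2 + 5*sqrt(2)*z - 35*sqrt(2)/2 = (z - 7/2)*(z + 5*sqrt(2))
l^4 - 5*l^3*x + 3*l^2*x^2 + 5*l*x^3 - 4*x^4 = (l - 4*x)*(l - x)^2*(l + x)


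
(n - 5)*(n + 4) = n^2 - n - 20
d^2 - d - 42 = (d - 7)*(d + 6)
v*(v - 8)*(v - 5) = v^3 - 13*v^2 + 40*v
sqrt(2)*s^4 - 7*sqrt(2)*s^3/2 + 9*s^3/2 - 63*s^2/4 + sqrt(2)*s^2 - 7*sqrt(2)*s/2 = s*(s - 7/2)*(s + 2*sqrt(2))*(sqrt(2)*s + 1/2)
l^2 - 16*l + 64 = (l - 8)^2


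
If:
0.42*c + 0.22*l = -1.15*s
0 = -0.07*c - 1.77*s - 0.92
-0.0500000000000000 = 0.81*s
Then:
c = -11.58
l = 22.43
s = -0.06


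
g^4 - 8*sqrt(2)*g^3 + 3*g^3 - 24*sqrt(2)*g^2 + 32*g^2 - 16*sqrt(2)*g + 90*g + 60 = (g + 1)*(g + 2)*(g - 5*sqrt(2))*(g - 3*sqrt(2))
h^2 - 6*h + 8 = (h - 4)*(h - 2)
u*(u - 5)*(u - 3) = u^3 - 8*u^2 + 15*u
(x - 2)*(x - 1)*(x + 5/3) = x^3 - 4*x^2/3 - 3*x + 10/3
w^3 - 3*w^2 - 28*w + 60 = (w - 6)*(w - 2)*(w + 5)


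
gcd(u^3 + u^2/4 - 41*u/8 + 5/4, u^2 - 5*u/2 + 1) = u - 2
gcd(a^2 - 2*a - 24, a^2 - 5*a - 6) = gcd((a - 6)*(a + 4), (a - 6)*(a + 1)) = a - 6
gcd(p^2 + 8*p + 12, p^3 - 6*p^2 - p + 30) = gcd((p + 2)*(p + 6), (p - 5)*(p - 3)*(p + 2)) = p + 2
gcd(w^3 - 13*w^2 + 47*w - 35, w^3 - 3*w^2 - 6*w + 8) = w - 1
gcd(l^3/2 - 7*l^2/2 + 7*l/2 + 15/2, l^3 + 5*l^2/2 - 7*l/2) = 1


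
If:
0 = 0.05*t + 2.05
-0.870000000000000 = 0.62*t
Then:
No Solution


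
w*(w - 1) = w^2 - w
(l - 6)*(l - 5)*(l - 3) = l^3 - 14*l^2 + 63*l - 90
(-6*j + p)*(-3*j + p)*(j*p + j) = 18*j^3*p + 18*j^3 - 9*j^2*p^2 - 9*j^2*p + j*p^3 + j*p^2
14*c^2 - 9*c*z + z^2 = (-7*c + z)*(-2*c + z)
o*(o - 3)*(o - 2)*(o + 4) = o^4 - o^3 - 14*o^2 + 24*o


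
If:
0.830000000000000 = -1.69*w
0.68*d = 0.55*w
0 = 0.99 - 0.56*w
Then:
No Solution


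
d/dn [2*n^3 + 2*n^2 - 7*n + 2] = 6*n^2 + 4*n - 7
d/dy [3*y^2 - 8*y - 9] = 6*y - 8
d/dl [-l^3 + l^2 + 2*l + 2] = -3*l^2 + 2*l + 2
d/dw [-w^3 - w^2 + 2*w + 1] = -3*w^2 - 2*w + 2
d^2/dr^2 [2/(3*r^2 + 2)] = 12*(9*r^2 - 2)/(3*r^2 + 2)^3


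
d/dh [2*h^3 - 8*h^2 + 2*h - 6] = 6*h^2 - 16*h + 2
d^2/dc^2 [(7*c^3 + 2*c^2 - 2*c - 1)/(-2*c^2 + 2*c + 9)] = 2*(-154*c^3 - 474*c^2 - 1605*c - 176)/(8*c^6 - 24*c^5 - 84*c^4 + 208*c^3 + 378*c^2 - 486*c - 729)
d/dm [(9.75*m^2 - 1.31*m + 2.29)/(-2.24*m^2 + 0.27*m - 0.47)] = (-0.3019*m^2 + 1.0942*m - 0.00260000000000005)/(5.0176*m^4 - 1.2096*m^3 + 2.1785*m^2 - 0.2538*m + 0.2209)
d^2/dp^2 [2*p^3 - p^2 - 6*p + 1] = 12*p - 2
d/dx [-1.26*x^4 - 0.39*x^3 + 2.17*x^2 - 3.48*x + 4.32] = -5.04*x^3 - 1.17*x^2 + 4.34*x - 3.48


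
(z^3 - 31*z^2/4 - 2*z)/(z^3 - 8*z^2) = (z + 1/4)/z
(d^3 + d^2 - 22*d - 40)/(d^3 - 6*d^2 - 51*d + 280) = (d^2 + 6*d + 8)/(d^2 - d - 56)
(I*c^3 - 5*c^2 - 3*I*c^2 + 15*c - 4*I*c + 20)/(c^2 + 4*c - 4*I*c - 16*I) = (I*c^3 - c^2*(5 + 3*I) + c*(15 - 4*I) + 20)/(c^2 + 4*c*(1 - I) - 16*I)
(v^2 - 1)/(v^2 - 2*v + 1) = (v + 1)/(v - 1)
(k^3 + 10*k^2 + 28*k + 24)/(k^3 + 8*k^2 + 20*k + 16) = (k + 6)/(k + 4)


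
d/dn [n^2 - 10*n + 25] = 2*n - 10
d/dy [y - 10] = 1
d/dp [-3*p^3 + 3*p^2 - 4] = 3*p*(2 - 3*p)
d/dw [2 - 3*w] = -3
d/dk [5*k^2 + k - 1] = 10*k + 1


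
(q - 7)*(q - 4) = q^2 - 11*q + 28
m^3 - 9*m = m*(m - 3)*(m + 3)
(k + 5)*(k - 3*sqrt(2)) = k^2 - 3*sqrt(2)*k + 5*k - 15*sqrt(2)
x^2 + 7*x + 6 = (x + 1)*(x + 6)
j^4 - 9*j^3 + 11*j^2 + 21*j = j*(j - 7)*(j - 3)*(j + 1)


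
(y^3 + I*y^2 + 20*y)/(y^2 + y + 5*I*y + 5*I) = y*(y - 4*I)/(y + 1)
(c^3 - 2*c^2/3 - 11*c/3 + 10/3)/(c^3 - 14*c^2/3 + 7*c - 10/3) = (c + 2)/(c - 2)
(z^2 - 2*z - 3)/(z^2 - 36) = (z^2 - 2*z - 3)/(z^2 - 36)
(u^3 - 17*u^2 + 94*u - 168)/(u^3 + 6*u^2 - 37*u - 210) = (u^2 - 11*u + 28)/(u^2 + 12*u + 35)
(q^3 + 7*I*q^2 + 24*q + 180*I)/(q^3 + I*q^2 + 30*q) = (q + 6*I)/q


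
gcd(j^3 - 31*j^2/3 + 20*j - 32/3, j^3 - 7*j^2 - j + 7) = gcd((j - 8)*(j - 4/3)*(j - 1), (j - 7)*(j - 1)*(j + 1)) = j - 1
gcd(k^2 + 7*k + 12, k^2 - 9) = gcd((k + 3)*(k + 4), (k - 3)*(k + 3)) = k + 3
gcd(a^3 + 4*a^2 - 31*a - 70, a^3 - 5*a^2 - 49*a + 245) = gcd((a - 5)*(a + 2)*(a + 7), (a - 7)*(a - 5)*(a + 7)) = a^2 + 2*a - 35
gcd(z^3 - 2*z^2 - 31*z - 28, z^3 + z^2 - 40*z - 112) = z^2 - 3*z - 28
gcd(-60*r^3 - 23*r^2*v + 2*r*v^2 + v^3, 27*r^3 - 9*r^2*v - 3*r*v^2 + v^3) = 3*r + v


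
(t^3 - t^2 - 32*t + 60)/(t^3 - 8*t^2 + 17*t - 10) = (t + 6)/(t - 1)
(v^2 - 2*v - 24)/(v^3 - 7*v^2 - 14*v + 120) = 1/(v - 5)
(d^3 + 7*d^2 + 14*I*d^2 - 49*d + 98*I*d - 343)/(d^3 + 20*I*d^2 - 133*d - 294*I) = (d + 7)/(d + 6*I)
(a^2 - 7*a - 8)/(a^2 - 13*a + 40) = (a + 1)/(a - 5)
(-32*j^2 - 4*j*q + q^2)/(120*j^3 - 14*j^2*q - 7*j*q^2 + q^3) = (-8*j + q)/(30*j^2 - 11*j*q + q^2)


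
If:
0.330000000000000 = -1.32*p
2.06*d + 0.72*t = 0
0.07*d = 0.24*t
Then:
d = 0.00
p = -0.25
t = 0.00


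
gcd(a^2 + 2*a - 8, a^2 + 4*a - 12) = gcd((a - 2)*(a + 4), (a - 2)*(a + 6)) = a - 2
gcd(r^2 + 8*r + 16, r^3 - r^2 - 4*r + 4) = 1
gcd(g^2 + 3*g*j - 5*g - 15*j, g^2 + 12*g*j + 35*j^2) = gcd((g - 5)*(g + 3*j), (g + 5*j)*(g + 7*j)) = 1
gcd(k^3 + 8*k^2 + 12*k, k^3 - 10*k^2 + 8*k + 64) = k + 2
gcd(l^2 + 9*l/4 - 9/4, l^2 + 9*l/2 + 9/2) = l + 3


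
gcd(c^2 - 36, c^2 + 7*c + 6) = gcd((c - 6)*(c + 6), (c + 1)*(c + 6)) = c + 6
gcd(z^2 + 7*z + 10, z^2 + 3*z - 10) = z + 5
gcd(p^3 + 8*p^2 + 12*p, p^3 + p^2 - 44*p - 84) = p^2 + 8*p + 12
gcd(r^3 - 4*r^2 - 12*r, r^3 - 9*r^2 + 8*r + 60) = r^2 - 4*r - 12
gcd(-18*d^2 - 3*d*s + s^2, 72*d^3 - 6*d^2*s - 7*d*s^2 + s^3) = -18*d^2 - 3*d*s + s^2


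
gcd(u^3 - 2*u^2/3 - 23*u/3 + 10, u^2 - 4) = u - 2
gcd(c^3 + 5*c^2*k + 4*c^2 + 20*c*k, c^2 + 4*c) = c^2 + 4*c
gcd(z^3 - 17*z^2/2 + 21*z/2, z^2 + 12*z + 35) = 1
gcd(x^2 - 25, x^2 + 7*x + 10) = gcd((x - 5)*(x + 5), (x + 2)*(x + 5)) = x + 5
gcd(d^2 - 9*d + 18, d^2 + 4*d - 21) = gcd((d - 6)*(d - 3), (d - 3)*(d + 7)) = d - 3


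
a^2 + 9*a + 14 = (a + 2)*(a + 7)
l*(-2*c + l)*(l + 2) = -2*c*l^2 - 4*c*l + l^3 + 2*l^2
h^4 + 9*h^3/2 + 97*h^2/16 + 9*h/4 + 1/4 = (h + 1/4)^2*(h + 2)^2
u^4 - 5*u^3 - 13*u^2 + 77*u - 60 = (u - 5)*(u - 3)*(u - 1)*(u + 4)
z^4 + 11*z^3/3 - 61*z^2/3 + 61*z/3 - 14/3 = (z - 2)*(z - 1)*(z - 1/3)*(z + 7)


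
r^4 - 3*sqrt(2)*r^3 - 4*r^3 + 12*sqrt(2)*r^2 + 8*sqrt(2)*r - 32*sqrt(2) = (r - 4)*(r - 2*sqrt(2))^2*(r + sqrt(2))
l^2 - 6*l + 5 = (l - 5)*(l - 1)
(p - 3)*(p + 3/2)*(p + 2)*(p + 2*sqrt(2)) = p^4 + p^3/2 + 2*sqrt(2)*p^3 - 15*p^2/2 + sqrt(2)*p^2 - 15*sqrt(2)*p - 9*p - 18*sqrt(2)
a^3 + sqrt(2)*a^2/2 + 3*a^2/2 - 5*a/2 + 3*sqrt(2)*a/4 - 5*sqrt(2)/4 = (a - 1)*(a + 5/2)*(a + sqrt(2)/2)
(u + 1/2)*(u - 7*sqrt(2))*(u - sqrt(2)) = u^3 - 8*sqrt(2)*u^2 + u^2/2 - 4*sqrt(2)*u + 14*u + 7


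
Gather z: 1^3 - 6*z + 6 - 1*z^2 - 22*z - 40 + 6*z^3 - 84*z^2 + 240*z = 6*z^3 - 85*z^2 + 212*z - 33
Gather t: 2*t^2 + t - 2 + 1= 2*t^2 + t - 1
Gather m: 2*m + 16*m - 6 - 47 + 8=18*m - 45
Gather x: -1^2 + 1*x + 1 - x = 0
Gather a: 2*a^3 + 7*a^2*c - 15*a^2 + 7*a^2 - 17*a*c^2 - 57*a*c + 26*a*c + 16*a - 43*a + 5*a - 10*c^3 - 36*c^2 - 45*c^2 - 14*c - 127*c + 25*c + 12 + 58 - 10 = 2*a^3 + a^2*(7*c - 8) + a*(-17*c^2 - 31*c - 22) - 10*c^3 - 81*c^2 - 116*c + 60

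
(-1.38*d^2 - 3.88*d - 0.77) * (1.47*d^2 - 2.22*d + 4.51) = -2.0286*d^4 - 2.64*d^3 + 1.2579*d^2 - 15.7894*d - 3.4727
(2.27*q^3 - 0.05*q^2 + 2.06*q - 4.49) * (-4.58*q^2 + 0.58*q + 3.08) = -10.3966*q^5 + 1.5456*q^4 - 2.4722*q^3 + 21.605*q^2 + 3.7406*q - 13.8292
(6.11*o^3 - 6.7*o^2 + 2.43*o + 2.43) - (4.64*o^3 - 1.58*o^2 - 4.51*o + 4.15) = 1.47*o^3 - 5.12*o^2 + 6.94*o - 1.72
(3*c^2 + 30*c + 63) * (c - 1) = 3*c^3 + 27*c^2 + 33*c - 63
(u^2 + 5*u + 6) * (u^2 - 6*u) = u^4 - u^3 - 24*u^2 - 36*u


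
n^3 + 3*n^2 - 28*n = n*(n - 4)*(n + 7)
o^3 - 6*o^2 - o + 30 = (o - 5)*(o - 3)*(o + 2)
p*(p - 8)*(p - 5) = p^3 - 13*p^2 + 40*p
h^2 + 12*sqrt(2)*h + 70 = (h + 5*sqrt(2))*(h + 7*sqrt(2))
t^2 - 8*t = t*(t - 8)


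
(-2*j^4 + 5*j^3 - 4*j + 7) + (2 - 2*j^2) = -2*j^4 + 5*j^3 - 2*j^2 - 4*j + 9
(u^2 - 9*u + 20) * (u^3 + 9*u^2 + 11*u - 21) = u^5 - 50*u^3 + 60*u^2 + 409*u - 420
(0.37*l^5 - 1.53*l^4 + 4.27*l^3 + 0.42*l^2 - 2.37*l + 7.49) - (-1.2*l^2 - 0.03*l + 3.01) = 0.37*l^5 - 1.53*l^4 + 4.27*l^3 + 1.62*l^2 - 2.34*l + 4.48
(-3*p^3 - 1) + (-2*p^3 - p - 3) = -5*p^3 - p - 4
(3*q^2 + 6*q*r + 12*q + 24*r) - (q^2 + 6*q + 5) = 2*q^2 + 6*q*r + 6*q + 24*r - 5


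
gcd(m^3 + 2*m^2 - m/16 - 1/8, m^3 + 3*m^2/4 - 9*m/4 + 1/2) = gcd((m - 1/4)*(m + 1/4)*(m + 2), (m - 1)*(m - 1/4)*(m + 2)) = m^2 + 7*m/4 - 1/2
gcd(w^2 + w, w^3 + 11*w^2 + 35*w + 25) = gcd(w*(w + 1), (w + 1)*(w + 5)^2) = w + 1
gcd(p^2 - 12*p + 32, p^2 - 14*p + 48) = p - 8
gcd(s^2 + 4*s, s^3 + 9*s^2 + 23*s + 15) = 1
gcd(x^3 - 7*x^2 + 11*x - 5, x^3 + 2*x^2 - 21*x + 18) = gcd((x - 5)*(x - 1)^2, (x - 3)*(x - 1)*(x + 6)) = x - 1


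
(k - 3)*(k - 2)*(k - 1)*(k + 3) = k^4 - 3*k^3 - 7*k^2 + 27*k - 18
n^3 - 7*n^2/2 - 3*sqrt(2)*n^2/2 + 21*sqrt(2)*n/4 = n*(n - 7/2)*(n - 3*sqrt(2)/2)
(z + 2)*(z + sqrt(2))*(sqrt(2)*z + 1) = sqrt(2)*z^3 + 2*sqrt(2)*z^2 + 3*z^2 + sqrt(2)*z + 6*z + 2*sqrt(2)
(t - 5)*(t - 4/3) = t^2 - 19*t/3 + 20/3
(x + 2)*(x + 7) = x^2 + 9*x + 14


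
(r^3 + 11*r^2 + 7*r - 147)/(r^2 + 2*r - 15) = (r^2 + 14*r + 49)/(r + 5)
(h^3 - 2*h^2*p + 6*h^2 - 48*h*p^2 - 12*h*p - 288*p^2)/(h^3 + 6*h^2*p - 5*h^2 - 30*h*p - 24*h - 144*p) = (h^2 - 8*h*p + 6*h - 48*p)/(h^2 - 5*h - 24)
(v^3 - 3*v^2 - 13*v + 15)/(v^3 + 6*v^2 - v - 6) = (v^2 - 2*v - 15)/(v^2 + 7*v + 6)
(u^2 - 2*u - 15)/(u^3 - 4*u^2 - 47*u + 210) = (u + 3)/(u^2 + u - 42)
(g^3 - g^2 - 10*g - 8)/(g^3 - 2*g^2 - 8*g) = (g + 1)/g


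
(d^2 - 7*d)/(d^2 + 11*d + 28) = d*(d - 7)/(d^2 + 11*d + 28)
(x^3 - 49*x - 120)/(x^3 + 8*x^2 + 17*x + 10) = (x^2 - 5*x - 24)/(x^2 + 3*x + 2)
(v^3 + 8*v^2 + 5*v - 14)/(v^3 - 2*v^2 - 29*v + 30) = (v^2 + 9*v + 14)/(v^2 - v - 30)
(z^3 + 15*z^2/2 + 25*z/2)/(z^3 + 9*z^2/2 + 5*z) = (z + 5)/(z + 2)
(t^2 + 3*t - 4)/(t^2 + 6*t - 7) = (t + 4)/(t + 7)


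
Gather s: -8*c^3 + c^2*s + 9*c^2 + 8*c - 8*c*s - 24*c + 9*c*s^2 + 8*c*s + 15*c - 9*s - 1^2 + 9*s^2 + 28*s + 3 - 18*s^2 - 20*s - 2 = -8*c^3 + 9*c^2 - c + s^2*(9*c - 9) + s*(c^2 - 1)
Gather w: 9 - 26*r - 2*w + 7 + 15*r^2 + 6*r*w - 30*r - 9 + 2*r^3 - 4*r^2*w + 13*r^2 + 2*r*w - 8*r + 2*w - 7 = 2*r^3 + 28*r^2 - 64*r + w*(-4*r^2 + 8*r)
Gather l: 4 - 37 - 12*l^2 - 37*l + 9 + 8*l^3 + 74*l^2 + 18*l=8*l^3 + 62*l^2 - 19*l - 24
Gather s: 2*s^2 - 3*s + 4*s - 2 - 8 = 2*s^2 + s - 10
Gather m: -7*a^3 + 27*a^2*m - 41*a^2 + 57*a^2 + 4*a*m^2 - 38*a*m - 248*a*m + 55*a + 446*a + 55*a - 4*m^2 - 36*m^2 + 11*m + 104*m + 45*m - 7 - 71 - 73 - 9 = -7*a^3 + 16*a^2 + 556*a + m^2*(4*a - 40) + m*(27*a^2 - 286*a + 160) - 160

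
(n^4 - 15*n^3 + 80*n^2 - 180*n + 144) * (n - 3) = n^5 - 18*n^4 + 125*n^3 - 420*n^2 + 684*n - 432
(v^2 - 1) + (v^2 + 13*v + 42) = 2*v^2 + 13*v + 41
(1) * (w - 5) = w - 5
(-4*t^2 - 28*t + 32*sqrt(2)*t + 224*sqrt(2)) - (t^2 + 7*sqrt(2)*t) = -5*t^2 - 28*t + 25*sqrt(2)*t + 224*sqrt(2)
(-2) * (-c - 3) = 2*c + 6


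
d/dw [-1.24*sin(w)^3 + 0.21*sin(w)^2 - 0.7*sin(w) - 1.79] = (-3.72*sin(w)^2 + 0.42*sin(w) - 0.7)*cos(w)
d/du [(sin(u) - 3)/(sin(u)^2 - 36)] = (6*sin(u) + cos(u)^2 - 37)*cos(u)/(sin(u)^2 - 36)^2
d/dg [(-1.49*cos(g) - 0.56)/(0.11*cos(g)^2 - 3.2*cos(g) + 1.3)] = (-0.1639*cos(g)^2 - 0.1232*cos(g) + 3.729)*sin(g)/(0.0121*cos(g)^4 - 0.704*cos(g)^3 + 10.526*cos(g)^2 - 8.32*cos(g) + 1.69)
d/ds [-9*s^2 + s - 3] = 1 - 18*s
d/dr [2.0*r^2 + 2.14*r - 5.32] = 4.0*r + 2.14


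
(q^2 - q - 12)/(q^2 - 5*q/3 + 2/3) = 3*(q^2 - q - 12)/(3*q^2 - 5*q + 2)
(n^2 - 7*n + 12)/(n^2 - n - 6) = (n - 4)/(n + 2)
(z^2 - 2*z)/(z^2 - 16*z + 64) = z*(z - 2)/(z^2 - 16*z + 64)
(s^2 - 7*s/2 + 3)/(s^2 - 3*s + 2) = (s - 3/2)/(s - 1)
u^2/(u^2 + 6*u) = u/(u + 6)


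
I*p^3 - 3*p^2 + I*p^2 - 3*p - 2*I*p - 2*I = (p + I)*(p + 2*I)*(I*p + I)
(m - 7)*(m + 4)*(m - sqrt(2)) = m^3 - 3*m^2 - sqrt(2)*m^2 - 28*m + 3*sqrt(2)*m + 28*sqrt(2)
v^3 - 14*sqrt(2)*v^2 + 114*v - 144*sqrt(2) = (v - 8*sqrt(2))*(v - 3*sqrt(2))^2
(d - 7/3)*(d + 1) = d^2 - 4*d/3 - 7/3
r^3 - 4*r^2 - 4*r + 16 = (r - 4)*(r - 2)*(r + 2)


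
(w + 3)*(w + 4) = w^2 + 7*w + 12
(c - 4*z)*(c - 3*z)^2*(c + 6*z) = c^4 - 4*c^3*z - 27*c^2*z^2 + 162*c*z^3 - 216*z^4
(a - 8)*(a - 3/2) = a^2 - 19*a/2 + 12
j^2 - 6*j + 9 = (j - 3)^2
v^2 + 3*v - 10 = (v - 2)*(v + 5)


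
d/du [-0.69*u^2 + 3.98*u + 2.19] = 3.98 - 1.38*u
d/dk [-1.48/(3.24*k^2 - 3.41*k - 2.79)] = (9.5904*k - 5.0468)/(-3.24*k^2 + 3.41*k + 2.79)^2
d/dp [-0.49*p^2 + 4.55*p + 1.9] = 4.55 - 0.98*p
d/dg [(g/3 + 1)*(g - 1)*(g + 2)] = g^2 + 8*g/3 + 1/3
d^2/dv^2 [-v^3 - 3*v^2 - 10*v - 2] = -6*v - 6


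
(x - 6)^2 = x^2 - 12*x + 36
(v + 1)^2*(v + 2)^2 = v^4 + 6*v^3 + 13*v^2 + 12*v + 4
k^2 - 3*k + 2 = (k - 2)*(k - 1)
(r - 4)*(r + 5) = r^2 + r - 20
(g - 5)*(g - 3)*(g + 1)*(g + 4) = g^4 - 3*g^3 - 21*g^2 + 43*g + 60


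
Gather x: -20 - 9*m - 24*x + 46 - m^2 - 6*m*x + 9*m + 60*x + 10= -m^2 + x*(36 - 6*m) + 36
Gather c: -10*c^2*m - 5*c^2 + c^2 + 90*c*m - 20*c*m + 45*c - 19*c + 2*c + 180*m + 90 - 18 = c^2*(-10*m - 4) + c*(70*m + 28) + 180*m + 72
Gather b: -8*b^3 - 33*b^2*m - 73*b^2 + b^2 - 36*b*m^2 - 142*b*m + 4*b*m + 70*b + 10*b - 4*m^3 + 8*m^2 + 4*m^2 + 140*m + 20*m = -8*b^3 + b^2*(-33*m - 72) + b*(-36*m^2 - 138*m + 80) - 4*m^3 + 12*m^2 + 160*m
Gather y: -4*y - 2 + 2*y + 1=-2*y - 1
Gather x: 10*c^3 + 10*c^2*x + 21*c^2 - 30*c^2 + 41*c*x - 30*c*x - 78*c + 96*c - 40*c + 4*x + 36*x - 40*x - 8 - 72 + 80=10*c^3 - 9*c^2 - 22*c + x*(10*c^2 + 11*c)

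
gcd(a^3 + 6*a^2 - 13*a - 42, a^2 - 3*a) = a - 3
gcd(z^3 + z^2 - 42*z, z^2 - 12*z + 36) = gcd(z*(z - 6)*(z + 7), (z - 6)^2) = z - 6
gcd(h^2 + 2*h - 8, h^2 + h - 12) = h + 4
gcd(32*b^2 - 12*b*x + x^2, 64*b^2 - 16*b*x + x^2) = -8*b + x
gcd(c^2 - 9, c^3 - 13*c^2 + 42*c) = 1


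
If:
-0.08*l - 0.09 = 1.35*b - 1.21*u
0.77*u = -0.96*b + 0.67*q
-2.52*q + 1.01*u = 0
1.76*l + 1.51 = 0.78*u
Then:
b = -0.01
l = -0.85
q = 0.00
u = 0.01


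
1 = 1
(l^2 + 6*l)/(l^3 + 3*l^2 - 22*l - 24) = l/(l^2 - 3*l - 4)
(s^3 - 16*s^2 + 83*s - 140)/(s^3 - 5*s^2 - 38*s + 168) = (s - 5)/(s + 6)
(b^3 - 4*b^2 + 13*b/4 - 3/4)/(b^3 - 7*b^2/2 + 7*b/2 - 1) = (2*b^2 - 7*b + 3)/(2*(b^2 - 3*b + 2))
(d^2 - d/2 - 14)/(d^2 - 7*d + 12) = (d + 7/2)/(d - 3)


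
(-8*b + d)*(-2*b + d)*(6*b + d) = 96*b^3 - 44*b^2*d - 4*b*d^2 + d^3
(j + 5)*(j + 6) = j^2 + 11*j + 30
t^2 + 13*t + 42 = (t + 6)*(t + 7)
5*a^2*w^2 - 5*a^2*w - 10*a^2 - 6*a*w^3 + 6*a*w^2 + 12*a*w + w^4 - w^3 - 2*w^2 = (-5*a + w)*(-a + w)*(w - 2)*(w + 1)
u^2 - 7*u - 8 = (u - 8)*(u + 1)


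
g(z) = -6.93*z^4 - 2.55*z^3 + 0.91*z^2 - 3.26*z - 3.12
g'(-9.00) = 19568.59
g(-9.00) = -43508.85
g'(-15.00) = 91803.19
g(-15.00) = -341974.47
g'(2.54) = -502.24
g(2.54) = -335.76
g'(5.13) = -3937.61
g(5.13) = -5139.73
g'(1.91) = -220.84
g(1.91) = -116.02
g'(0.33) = -4.49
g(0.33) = -4.27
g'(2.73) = -619.31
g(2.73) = -442.05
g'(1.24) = -65.62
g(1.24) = -27.01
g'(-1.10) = 22.38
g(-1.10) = -5.19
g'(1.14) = -52.20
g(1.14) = -21.14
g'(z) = -27.72*z^3 - 7.65*z^2 + 1.82*z - 3.26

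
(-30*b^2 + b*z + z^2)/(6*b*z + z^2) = (-5*b + z)/z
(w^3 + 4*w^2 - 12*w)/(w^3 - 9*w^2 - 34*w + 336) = w*(w - 2)/(w^2 - 15*w + 56)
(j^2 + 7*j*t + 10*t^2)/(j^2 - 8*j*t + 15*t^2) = (j^2 + 7*j*t + 10*t^2)/(j^2 - 8*j*t + 15*t^2)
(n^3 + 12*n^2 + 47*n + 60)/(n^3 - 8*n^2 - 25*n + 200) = (n^2 + 7*n + 12)/(n^2 - 13*n + 40)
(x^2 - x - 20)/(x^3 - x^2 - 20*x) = 1/x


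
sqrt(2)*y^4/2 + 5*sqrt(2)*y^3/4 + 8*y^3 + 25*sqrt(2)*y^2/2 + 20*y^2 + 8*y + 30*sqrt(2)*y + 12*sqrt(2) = (y + 1/2)*(y + 2*sqrt(2))*(y + 6*sqrt(2))*(sqrt(2)*y/2 + sqrt(2))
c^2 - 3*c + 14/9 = (c - 7/3)*(c - 2/3)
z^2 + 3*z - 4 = (z - 1)*(z + 4)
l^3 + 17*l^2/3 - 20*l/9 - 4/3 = (l - 2/3)*(l + 1/3)*(l + 6)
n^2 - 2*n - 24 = (n - 6)*(n + 4)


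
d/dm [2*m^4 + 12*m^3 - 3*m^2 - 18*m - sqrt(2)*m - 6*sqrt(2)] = 8*m^3 + 36*m^2 - 6*m - 18 - sqrt(2)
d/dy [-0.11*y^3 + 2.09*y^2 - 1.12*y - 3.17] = -0.33*y^2 + 4.18*y - 1.12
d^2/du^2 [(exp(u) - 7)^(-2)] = (4*exp(u) + 14)*exp(u)/(exp(u) - 7)^4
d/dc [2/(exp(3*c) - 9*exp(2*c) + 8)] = 6*(6 - exp(c))*exp(2*c)/(exp(3*c) - 9*exp(2*c) + 8)^2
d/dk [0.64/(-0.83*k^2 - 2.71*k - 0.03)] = (1.0624*k + 1.7344)/(0.83*k^2 + 2.71*k + 0.03)^2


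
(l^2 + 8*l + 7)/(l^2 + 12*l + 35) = (l + 1)/(l + 5)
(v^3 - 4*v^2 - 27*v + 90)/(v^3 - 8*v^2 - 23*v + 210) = (v - 3)/(v - 7)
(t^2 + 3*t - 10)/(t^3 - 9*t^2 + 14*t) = (t + 5)/(t*(t - 7))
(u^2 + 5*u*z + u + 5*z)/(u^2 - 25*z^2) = (-u - 1)/(-u + 5*z)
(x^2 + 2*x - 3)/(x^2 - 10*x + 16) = (x^2 + 2*x - 3)/(x^2 - 10*x + 16)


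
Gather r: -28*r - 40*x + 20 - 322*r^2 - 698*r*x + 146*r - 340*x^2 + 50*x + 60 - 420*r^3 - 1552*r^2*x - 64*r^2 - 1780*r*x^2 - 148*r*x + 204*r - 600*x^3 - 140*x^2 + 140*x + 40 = -420*r^3 + r^2*(-1552*x - 386) + r*(-1780*x^2 - 846*x + 322) - 600*x^3 - 480*x^2 + 150*x + 120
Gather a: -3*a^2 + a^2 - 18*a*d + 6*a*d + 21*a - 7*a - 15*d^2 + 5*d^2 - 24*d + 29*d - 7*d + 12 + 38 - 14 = -2*a^2 + a*(14 - 12*d) - 10*d^2 - 2*d + 36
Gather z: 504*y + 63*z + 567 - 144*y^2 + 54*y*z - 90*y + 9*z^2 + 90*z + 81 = -144*y^2 + 414*y + 9*z^2 + z*(54*y + 153) + 648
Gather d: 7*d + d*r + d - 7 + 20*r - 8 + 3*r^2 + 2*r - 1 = d*(r + 8) + 3*r^2 + 22*r - 16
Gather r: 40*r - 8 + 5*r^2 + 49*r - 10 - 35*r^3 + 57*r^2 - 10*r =-35*r^3 + 62*r^2 + 79*r - 18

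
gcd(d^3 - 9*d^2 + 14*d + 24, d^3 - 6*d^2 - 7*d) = d + 1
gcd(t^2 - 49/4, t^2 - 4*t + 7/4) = t - 7/2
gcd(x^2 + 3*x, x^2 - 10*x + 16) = 1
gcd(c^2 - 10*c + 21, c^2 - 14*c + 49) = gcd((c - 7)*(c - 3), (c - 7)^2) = c - 7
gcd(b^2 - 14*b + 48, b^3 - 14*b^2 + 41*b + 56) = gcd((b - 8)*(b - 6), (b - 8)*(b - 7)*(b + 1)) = b - 8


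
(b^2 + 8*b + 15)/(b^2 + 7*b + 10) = (b + 3)/(b + 2)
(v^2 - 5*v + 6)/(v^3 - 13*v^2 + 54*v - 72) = (v - 2)/(v^2 - 10*v + 24)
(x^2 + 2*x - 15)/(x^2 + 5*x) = (x - 3)/x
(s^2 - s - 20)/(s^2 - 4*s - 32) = (s - 5)/(s - 8)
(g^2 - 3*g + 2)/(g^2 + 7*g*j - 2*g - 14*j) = (g - 1)/(g + 7*j)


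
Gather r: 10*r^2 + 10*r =10*r^2 + 10*r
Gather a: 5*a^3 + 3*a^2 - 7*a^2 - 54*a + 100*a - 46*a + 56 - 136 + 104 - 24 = 5*a^3 - 4*a^2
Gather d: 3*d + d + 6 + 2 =4*d + 8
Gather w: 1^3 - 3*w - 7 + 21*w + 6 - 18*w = 0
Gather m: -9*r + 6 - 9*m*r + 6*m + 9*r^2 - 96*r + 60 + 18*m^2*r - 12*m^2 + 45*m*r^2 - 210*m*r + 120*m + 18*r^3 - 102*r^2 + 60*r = m^2*(18*r - 12) + m*(45*r^2 - 219*r + 126) + 18*r^3 - 93*r^2 - 45*r + 66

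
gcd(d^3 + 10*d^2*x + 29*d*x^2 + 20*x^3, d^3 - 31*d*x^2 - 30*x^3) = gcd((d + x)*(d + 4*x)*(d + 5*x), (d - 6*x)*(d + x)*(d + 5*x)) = d^2 + 6*d*x + 5*x^2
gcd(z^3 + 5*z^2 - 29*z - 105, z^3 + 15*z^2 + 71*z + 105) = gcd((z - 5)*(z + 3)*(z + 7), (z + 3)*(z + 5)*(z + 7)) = z^2 + 10*z + 21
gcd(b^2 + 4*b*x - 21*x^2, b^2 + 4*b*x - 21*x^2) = -b^2 - 4*b*x + 21*x^2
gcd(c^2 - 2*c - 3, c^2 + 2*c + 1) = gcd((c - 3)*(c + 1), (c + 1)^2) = c + 1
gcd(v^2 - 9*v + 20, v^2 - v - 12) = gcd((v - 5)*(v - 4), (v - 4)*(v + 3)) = v - 4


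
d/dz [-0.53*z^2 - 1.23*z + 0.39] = -1.06*z - 1.23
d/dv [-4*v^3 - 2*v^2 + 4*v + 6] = -12*v^2 - 4*v + 4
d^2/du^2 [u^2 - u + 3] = 2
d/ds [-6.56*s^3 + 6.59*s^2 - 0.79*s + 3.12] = -19.68*s^2 + 13.18*s - 0.79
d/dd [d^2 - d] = 2*d - 1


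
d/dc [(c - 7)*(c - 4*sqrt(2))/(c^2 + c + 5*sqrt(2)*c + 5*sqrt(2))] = (-(c - 7)*(c - 4*sqrt(2))*(2*c + 1 + 5*sqrt(2)) + (2*c - 7 - 4*sqrt(2))*(c^2 + c + 5*sqrt(2)*c + 5*sqrt(2)))/(c^2 + c + 5*sqrt(2)*c + 5*sqrt(2))^2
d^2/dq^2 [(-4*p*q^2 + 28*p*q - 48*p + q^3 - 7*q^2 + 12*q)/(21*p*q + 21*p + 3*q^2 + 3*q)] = 2*((-4*p + 3*q - 7)*(7*p*q + 7*p + q^2 + q)^2 - (7*p + 2*q + 1)^2*(4*p*q^2 - 28*p*q + 48*p - q^3 + 7*q^2 - 12*q) + (7*p*q + 7*p + q^2 + q)*(4*p*q^2 - 28*p*q + 48*p - q^3 + 7*q^2 - 12*q - (7*p + 2*q + 1)*(-8*p*q + 28*p + 3*q^2 - 14*q + 12)))/(3*(7*p*q + 7*p + q^2 + q)^3)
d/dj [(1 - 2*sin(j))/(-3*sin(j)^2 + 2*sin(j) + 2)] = 6*(sin(j) + cos(j)^2 - 2)*cos(j)/(3*sin(j)^2 - 2*sin(j) - 2)^2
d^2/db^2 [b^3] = 6*b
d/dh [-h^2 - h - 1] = -2*h - 1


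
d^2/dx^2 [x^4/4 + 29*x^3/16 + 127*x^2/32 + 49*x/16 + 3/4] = 3*x^2 + 87*x/8 + 127/16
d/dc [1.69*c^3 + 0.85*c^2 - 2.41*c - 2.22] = 5.07*c^2 + 1.7*c - 2.41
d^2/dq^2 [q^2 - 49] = 2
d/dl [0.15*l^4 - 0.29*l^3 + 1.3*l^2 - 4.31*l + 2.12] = 0.6*l^3 - 0.87*l^2 + 2.6*l - 4.31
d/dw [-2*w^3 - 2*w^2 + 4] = 2*w*(-3*w - 2)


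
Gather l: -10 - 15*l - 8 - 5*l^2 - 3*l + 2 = -5*l^2 - 18*l - 16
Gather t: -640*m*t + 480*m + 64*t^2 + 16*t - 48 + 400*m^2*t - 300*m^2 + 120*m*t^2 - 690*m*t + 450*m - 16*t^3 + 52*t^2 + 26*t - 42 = -300*m^2 + 930*m - 16*t^3 + t^2*(120*m + 116) + t*(400*m^2 - 1330*m + 42) - 90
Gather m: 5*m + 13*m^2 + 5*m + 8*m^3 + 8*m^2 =8*m^3 + 21*m^2 + 10*m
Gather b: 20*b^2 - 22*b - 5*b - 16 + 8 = 20*b^2 - 27*b - 8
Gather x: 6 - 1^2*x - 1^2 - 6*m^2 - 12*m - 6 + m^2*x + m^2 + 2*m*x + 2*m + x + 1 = -5*m^2 - 10*m + x*(m^2 + 2*m)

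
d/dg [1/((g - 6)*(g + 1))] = (5 - 2*g)/(g^4 - 10*g^3 + 13*g^2 + 60*g + 36)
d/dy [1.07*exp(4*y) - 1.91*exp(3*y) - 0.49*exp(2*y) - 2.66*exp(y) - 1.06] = (4.28*exp(3*y) - 5.73*exp(2*y) - 0.98*exp(y) - 2.66)*exp(y)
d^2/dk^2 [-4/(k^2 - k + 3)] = 8*(k^2 - k - (2*k - 1)^2 + 3)/(k^2 - k + 3)^3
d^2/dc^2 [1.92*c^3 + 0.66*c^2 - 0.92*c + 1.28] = 11.52*c + 1.32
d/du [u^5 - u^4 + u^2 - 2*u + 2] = 5*u^4 - 4*u^3 + 2*u - 2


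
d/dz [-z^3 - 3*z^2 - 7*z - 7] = -3*z^2 - 6*z - 7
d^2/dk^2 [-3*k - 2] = 0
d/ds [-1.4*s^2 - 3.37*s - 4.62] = -2.8*s - 3.37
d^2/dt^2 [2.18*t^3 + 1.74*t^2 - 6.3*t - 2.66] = 13.08*t + 3.48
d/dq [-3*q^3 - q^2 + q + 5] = -9*q^2 - 2*q + 1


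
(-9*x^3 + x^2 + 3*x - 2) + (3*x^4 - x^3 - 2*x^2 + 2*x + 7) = 3*x^4 - 10*x^3 - x^2 + 5*x + 5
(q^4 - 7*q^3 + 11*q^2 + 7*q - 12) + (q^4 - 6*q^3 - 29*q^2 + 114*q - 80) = 2*q^4 - 13*q^3 - 18*q^2 + 121*q - 92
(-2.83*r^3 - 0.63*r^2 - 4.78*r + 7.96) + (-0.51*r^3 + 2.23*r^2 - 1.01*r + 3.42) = -3.34*r^3 + 1.6*r^2 - 5.79*r + 11.38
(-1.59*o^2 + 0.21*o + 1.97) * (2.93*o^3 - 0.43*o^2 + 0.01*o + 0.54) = -4.6587*o^5 + 1.299*o^4 + 5.6659*o^3 - 1.7036*o^2 + 0.1331*o + 1.0638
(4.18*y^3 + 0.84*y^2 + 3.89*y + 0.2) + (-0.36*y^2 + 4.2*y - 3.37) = 4.18*y^3 + 0.48*y^2 + 8.09*y - 3.17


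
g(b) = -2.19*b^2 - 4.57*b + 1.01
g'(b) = -4.38*b - 4.57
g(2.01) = -17.02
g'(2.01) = -13.37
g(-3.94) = -14.98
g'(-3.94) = 12.69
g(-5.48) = -39.71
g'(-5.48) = 19.43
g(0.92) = -5.05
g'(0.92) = -8.60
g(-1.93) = 1.67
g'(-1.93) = 3.88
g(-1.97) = 1.51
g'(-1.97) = 4.06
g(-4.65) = -25.09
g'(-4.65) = 15.80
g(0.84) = -4.37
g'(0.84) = -8.25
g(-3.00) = -4.99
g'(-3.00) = 8.57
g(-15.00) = -423.19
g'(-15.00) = 61.13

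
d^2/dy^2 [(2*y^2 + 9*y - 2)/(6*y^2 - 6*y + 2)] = (99*y^3 - 72*y^2 - 27*y + 17)/(27*y^6 - 81*y^5 + 108*y^4 - 81*y^3 + 36*y^2 - 9*y + 1)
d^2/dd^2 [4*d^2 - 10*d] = 8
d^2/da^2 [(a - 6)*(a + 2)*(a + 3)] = 6*a - 2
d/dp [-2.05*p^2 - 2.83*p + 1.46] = -4.1*p - 2.83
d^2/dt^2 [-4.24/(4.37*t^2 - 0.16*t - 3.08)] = (-161.941712*t^2 + 5.929216*t + 4.24*(8.74*t - 0.16)*(17.48*t - 0.32) + 114.137408)/(-4.37*t^2 + 0.16*t + 3.08)^3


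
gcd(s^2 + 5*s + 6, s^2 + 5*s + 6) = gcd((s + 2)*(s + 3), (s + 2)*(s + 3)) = s^2 + 5*s + 6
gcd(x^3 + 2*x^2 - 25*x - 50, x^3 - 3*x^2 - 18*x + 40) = x - 5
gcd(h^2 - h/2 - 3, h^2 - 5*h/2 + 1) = h - 2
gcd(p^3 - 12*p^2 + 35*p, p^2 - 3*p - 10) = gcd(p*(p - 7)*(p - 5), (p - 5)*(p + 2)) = p - 5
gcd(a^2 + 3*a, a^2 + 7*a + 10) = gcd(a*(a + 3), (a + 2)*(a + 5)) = 1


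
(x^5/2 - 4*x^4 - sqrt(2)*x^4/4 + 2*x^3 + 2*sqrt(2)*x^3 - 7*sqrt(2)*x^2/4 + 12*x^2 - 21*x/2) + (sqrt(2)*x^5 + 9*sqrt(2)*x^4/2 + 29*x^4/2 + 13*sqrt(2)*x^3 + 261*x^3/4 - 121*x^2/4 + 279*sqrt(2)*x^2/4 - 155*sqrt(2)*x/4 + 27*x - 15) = x^5/2 + sqrt(2)*x^5 + 17*sqrt(2)*x^4/4 + 21*x^4/2 + 15*sqrt(2)*x^3 + 269*x^3/4 - 73*x^2/4 + 68*sqrt(2)*x^2 - 155*sqrt(2)*x/4 + 33*x/2 - 15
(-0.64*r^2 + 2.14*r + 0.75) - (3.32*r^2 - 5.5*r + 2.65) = -3.96*r^2 + 7.64*r - 1.9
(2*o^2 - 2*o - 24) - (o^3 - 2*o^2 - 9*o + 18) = -o^3 + 4*o^2 + 7*o - 42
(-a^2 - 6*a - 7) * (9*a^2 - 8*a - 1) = -9*a^4 - 46*a^3 - 14*a^2 + 62*a + 7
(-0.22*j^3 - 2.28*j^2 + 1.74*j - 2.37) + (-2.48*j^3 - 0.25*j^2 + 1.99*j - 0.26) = -2.7*j^3 - 2.53*j^2 + 3.73*j - 2.63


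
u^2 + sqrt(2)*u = u*(u + sqrt(2))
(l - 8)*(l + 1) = l^2 - 7*l - 8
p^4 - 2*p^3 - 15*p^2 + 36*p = p*(p - 3)^2*(p + 4)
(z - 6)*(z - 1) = z^2 - 7*z + 6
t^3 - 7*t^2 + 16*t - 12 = (t - 3)*(t - 2)^2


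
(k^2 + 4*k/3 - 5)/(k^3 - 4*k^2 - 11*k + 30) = (k - 5/3)/(k^2 - 7*k + 10)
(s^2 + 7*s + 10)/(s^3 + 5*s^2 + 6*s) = (s + 5)/(s*(s + 3))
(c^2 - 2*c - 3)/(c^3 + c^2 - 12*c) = (c + 1)/(c*(c + 4))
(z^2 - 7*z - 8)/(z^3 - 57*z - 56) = 1/(z + 7)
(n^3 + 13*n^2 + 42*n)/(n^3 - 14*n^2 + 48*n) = (n^2 + 13*n + 42)/(n^2 - 14*n + 48)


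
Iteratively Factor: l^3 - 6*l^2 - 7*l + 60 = (l - 4)*(l^2 - 2*l - 15) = (l - 4)*(l + 3)*(l - 5)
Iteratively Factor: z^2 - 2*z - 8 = (z - 4)*(z + 2)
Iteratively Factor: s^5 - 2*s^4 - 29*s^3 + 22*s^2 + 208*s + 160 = (s - 4)*(s^4 + 2*s^3 - 21*s^2 - 62*s - 40) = (s - 4)*(s + 1)*(s^3 + s^2 - 22*s - 40) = (s - 4)*(s + 1)*(s + 4)*(s^2 - 3*s - 10) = (s - 5)*(s - 4)*(s + 1)*(s + 4)*(s + 2)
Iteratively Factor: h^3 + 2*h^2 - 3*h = (h + 3)*(h^2 - h) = h*(h + 3)*(h - 1)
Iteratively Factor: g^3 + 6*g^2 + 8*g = (g + 2)*(g^2 + 4*g) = (g + 2)*(g + 4)*(g)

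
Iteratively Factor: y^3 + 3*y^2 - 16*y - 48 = (y + 3)*(y^2 - 16) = (y + 3)*(y + 4)*(y - 4)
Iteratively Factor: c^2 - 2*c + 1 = (c - 1)*(c - 1)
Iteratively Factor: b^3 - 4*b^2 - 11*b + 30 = (b + 3)*(b^2 - 7*b + 10) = (b - 2)*(b + 3)*(b - 5)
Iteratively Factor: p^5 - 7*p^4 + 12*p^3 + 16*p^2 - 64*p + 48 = (p - 2)*(p^4 - 5*p^3 + 2*p^2 + 20*p - 24) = (p - 2)^2*(p^3 - 3*p^2 - 4*p + 12) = (p - 2)^3*(p^2 - p - 6) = (p - 2)^3*(p + 2)*(p - 3)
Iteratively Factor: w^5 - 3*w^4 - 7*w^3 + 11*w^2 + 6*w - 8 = (w - 4)*(w^4 + w^3 - 3*w^2 - w + 2) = (w - 4)*(w + 2)*(w^3 - w^2 - w + 1) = (w - 4)*(w - 1)*(w + 2)*(w^2 - 1) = (w - 4)*(w - 1)*(w + 1)*(w + 2)*(w - 1)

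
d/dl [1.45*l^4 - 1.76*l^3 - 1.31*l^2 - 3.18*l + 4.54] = 5.8*l^3 - 5.28*l^2 - 2.62*l - 3.18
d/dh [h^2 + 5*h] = 2*h + 5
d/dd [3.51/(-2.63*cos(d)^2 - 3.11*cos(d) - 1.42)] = -(18.4626*cos(d) + 10.9161)*sin(d)/(2.63*cos(d)^2 + 3.11*cos(d) + 1.42)^2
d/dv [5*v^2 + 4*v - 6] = 10*v + 4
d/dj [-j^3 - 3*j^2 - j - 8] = -3*j^2 - 6*j - 1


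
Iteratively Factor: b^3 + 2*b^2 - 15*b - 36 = (b + 3)*(b^2 - b - 12) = (b + 3)^2*(b - 4)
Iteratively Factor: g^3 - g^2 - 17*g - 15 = (g - 5)*(g^2 + 4*g + 3) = (g - 5)*(g + 3)*(g + 1)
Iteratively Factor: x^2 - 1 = (x + 1)*(x - 1)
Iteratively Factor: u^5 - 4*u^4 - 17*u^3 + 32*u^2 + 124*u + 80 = (u + 1)*(u^4 - 5*u^3 - 12*u^2 + 44*u + 80) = (u - 4)*(u + 1)*(u^3 - u^2 - 16*u - 20) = (u - 4)*(u + 1)*(u + 2)*(u^2 - 3*u - 10) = (u - 4)*(u + 1)*(u + 2)^2*(u - 5)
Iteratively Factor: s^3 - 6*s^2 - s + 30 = (s - 3)*(s^2 - 3*s - 10) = (s - 5)*(s - 3)*(s + 2)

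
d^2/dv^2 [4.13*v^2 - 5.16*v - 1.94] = 8.26000000000000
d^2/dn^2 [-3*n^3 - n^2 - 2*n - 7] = -18*n - 2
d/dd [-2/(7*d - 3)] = 14/(7*d - 3)^2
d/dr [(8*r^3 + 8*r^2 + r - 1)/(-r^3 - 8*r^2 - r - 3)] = (-56*r^4 - 14*r^3 - 75*r^2 - 64*r - 4)/(r^6 + 16*r^5 + 66*r^4 + 22*r^3 + 49*r^2 + 6*r + 9)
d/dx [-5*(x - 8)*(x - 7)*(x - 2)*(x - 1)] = -20*x^3 + 270*x^2 - 1030*x + 990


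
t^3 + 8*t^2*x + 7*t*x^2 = t*(t + x)*(t + 7*x)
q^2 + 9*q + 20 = (q + 4)*(q + 5)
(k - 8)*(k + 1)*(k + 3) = k^3 - 4*k^2 - 29*k - 24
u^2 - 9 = (u - 3)*(u + 3)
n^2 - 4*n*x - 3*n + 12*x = (n - 3)*(n - 4*x)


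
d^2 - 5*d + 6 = (d - 3)*(d - 2)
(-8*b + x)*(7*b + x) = -56*b^2 - b*x + x^2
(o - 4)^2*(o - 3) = o^3 - 11*o^2 + 40*o - 48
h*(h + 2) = h^2 + 2*h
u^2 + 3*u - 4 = (u - 1)*(u + 4)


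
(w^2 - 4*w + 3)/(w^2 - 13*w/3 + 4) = 3*(w - 1)/(3*w - 4)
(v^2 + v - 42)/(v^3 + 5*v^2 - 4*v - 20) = (v^2 + v - 42)/(v^3 + 5*v^2 - 4*v - 20)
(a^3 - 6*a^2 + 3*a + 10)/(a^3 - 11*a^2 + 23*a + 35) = (a - 2)/(a - 7)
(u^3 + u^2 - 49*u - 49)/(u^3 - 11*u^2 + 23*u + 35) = (u + 7)/(u - 5)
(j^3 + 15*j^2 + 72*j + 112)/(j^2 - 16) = (j^2 + 11*j + 28)/(j - 4)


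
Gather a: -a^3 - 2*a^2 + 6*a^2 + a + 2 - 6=-a^3 + 4*a^2 + a - 4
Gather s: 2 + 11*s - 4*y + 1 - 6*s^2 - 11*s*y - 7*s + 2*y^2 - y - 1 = -6*s^2 + s*(4 - 11*y) + 2*y^2 - 5*y + 2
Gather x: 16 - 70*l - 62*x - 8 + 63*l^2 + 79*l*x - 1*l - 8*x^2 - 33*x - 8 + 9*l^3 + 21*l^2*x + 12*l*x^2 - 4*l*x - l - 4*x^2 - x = 9*l^3 + 63*l^2 - 72*l + x^2*(12*l - 12) + x*(21*l^2 + 75*l - 96)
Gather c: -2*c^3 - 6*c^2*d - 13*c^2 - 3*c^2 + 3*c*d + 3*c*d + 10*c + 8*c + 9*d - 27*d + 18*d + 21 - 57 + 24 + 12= -2*c^3 + c^2*(-6*d - 16) + c*(6*d + 18)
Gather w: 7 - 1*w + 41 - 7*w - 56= -8*w - 8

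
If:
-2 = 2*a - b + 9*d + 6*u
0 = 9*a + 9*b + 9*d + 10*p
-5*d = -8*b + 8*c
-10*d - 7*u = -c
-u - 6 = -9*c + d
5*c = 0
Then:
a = 3/8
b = 35/4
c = 0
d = 14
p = -333/16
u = -20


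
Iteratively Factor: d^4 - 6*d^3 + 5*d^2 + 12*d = (d)*(d^3 - 6*d^2 + 5*d + 12) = d*(d - 4)*(d^2 - 2*d - 3) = d*(d - 4)*(d - 3)*(d + 1)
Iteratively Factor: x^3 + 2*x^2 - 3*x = (x)*(x^2 + 2*x - 3) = x*(x - 1)*(x + 3)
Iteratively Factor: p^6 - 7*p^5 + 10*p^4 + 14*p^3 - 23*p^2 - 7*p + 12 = (p - 3)*(p^5 - 4*p^4 - 2*p^3 + 8*p^2 + p - 4) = (p - 3)*(p - 1)*(p^4 - 3*p^3 - 5*p^2 + 3*p + 4) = (p - 3)*(p - 1)*(p + 1)*(p^3 - 4*p^2 - p + 4) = (p - 3)*(p - 1)*(p + 1)^2*(p^2 - 5*p + 4) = (p - 4)*(p - 3)*(p - 1)*(p + 1)^2*(p - 1)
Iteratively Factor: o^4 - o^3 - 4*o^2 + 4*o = (o + 2)*(o^3 - 3*o^2 + 2*o) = (o - 2)*(o + 2)*(o^2 - o) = o*(o - 2)*(o + 2)*(o - 1)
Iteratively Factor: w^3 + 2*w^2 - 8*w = (w)*(w^2 + 2*w - 8) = w*(w + 4)*(w - 2)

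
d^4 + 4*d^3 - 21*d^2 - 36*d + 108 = (d - 3)*(d - 2)*(d + 3)*(d + 6)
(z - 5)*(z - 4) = z^2 - 9*z + 20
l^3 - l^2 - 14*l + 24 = (l - 3)*(l - 2)*(l + 4)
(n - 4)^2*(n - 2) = n^3 - 10*n^2 + 32*n - 32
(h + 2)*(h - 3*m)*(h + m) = h^3 - 2*h^2*m + 2*h^2 - 3*h*m^2 - 4*h*m - 6*m^2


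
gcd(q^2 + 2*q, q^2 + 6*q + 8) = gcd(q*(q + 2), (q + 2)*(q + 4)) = q + 2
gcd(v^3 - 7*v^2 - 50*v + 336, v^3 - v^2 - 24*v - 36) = v - 6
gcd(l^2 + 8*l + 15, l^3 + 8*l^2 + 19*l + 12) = l + 3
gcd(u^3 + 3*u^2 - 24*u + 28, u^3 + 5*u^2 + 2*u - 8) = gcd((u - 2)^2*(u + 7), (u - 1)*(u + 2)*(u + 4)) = 1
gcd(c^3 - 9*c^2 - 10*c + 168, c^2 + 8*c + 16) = c + 4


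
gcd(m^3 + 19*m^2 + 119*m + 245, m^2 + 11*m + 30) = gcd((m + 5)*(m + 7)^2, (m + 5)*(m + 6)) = m + 5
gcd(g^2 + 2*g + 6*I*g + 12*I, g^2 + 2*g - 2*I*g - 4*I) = g + 2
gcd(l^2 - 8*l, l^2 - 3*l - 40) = l - 8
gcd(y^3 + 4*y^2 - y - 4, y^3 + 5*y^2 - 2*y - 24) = y + 4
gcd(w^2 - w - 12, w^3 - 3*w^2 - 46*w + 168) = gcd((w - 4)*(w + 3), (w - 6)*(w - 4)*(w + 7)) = w - 4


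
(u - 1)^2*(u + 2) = u^3 - 3*u + 2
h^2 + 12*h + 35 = (h + 5)*(h + 7)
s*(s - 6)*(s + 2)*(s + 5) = s^4 + s^3 - 32*s^2 - 60*s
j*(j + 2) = j^2 + 2*j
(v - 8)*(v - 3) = v^2 - 11*v + 24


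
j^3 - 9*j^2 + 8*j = j*(j - 8)*(j - 1)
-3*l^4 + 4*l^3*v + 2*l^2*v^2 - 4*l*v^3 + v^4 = (-3*l + v)*(-l + v)^2*(l + v)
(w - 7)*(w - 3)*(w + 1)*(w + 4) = w^4 - 5*w^3 - 25*w^2 + 65*w + 84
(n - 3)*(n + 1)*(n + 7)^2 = n^4 + 12*n^3 + 18*n^2 - 140*n - 147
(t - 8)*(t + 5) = t^2 - 3*t - 40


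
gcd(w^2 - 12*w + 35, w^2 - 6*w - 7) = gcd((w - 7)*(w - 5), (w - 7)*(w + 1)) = w - 7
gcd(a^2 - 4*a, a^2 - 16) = a - 4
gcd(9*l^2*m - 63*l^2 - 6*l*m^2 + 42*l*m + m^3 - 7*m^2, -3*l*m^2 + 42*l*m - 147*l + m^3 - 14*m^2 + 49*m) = 3*l*m - 21*l - m^2 + 7*m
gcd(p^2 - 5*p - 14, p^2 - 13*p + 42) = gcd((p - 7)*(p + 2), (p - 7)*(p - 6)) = p - 7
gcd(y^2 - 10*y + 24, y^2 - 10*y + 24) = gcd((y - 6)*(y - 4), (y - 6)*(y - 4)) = y^2 - 10*y + 24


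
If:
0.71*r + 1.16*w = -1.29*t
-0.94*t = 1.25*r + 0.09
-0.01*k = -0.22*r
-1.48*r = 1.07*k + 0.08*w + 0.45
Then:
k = -0.40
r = -0.02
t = -0.07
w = 0.09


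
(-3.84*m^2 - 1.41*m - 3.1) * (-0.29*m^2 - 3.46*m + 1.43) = 1.1136*m^4 + 13.6953*m^3 + 0.2864*m^2 + 8.7097*m - 4.433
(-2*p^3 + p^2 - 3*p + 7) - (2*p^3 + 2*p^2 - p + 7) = -4*p^3 - p^2 - 2*p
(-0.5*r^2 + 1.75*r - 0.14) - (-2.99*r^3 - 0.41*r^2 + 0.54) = 2.99*r^3 - 0.09*r^2 + 1.75*r - 0.68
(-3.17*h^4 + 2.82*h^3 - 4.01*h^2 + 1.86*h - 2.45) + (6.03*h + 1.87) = -3.17*h^4 + 2.82*h^3 - 4.01*h^2 + 7.89*h - 0.58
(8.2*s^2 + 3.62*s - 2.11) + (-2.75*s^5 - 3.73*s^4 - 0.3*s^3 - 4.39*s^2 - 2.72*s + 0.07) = -2.75*s^5 - 3.73*s^4 - 0.3*s^3 + 3.81*s^2 + 0.9*s - 2.04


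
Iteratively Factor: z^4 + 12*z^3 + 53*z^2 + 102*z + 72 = (z + 4)*(z^3 + 8*z^2 + 21*z + 18) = (z + 3)*(z + 4)*(z^2 + 5*z + 6) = (z + 3)^2*(z + 4)*(z + 2)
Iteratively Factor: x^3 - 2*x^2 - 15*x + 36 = (x - 3)*(x^2 + x - 12) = (x - 3)*(x + 4)*(x - 3)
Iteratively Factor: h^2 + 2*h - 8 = (h + 4)*(h - 2)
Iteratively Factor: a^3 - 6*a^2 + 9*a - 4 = (a - 4)*(a^2 - 2*a + 1) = (a - 4)*(a - 1)*(a - 1)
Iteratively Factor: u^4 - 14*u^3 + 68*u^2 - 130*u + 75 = (u - 5)*(u^3 - 9*u^2 + 23*u - 15) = (u - 5)*(u - 1)*(u^2 - 8*u + 15) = (u - 5)^2*(u - 1)*(u - 3)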